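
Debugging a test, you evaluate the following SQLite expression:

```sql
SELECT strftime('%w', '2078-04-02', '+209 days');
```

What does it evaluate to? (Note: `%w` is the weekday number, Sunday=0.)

5

First apply '+209 days': 2078-04-02 → 2078-10-28.
2078-10-28 is a Friday; with Sunday=0 that is 5.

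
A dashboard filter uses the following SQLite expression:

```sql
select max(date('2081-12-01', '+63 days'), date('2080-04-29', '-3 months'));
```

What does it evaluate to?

2082-02-02

date('2081-12-01', '+63 days') → 2082-02-02.
date('2080-04-29', '-3 months') → 2080-01-29.
Later of the two is 2082-02-02.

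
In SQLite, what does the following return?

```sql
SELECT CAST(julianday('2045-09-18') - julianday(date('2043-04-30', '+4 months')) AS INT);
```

750

Adding +4 months to 2043-04-30 gives 2043-08-30.
1 day remains in August 2043 after the 30th (31 − 30).
Full months from September 2043 through August 2045 contribute their day counts.
Then 18 days into September 2045.
Total: 1 + 30 + 31 + 30 + 31 + 31 + 29 + 31 + 30 + 31 + 30 + 31 + 31 + 30 + 31 + 30 + 31 + 31 + 28 + 31 + 30 + 31 + 30 + 31 + 31 + 18 = 750.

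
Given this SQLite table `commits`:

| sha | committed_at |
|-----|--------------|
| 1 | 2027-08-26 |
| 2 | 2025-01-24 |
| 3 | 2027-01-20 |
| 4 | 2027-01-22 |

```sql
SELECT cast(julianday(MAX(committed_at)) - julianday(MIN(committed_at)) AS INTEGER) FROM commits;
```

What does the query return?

944

MIN = 2025-01-24, MAX = 2027-08-26.
7 days remain in January 2025 after the 24th (31 − 24).
Full months from February 2025 through July 2027 contribute their day counts.
Then 26 days into August 2027.
Total: 7 + 28 + 31 + 30 + 31 + 30 + 31 + 31 + 30 + 31 + 30 + 31 + 31 + 28 + 31 + 30 + 31 + 30 + 31 + 31 + 30 + 31 + 30 + 31 + 31 + 28 + 31 + 30 + 31 + 30 + 31 + 26 = 944.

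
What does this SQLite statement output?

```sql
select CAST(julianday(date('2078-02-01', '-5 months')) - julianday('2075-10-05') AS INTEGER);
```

Adding -5 months to 2078-02-01 gives 2077-09-01.
26 days remain in October 2075 after the 5th (31 − 5).
Full months from November 2075 through August 2077 contribute their day counts.
Then 1 day into September 2077.
Total: 26 + 30 + 31 + 31 + 29 + 31 + 30 + 31 + 30 + 31 + 31 + 30 + 31 + 30 + 31 + 31 + 28 + 31 + 30 + 31 + 30 + 31 + 31 + 1 = 697.

697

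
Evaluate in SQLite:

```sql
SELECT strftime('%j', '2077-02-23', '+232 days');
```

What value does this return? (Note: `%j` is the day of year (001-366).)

286

First apply '+232 days': 2077-02-23 → 2077-10-13.
Day-of-year for 2077-10-13: days since 2077-01-01 inclusive = 286, zero-padded to 286.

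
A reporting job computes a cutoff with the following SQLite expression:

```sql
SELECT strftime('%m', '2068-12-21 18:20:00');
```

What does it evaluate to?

`%m` extracts the 2-digit month (01-12): 12.

12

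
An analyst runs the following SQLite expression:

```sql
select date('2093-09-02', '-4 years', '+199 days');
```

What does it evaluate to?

Adding -4 years to 2093-09-02 gives 2089-09-02.
Applying '+199 days' to 2089-09-02: counting 199 days forward gives 2090-03-20.

2090-03-20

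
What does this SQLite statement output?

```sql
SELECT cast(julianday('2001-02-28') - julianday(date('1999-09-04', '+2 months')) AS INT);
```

Adding +2 months to 1999-09-04 gives 1999-11-04.
26 days remain in November 1999 after the 4th (30 − 4).
Full months from December 1999 through January 2001 contribute their day counts.
Then 28 days into February 2001.
Total: 26 + 31 + 31 + 29 + 31 + 30 + 31 + 30 + 31 + 31 + 30 + 31 + 30 + 31 + 31 + 28 = 482.

482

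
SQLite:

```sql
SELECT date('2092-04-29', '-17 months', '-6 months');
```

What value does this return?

Adding -17 months to 2092-04-29 gives 2090-11-29.
Adding -6 months to 2090-11-29 gives 2090-05-29.

2090-05-29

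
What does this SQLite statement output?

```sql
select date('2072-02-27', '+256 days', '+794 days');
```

2075-01-12

Applying '+256 days' to 2072-02-27: counting 256 days forward gives 2072-11-09.
Applying '+794 days' to 2072-11-09: counting 794 days forward gives 2075-01-12.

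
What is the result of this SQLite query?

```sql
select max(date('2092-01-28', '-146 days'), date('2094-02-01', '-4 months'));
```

2093-10-01

date('2092-01-28', '-146 days') → 2091-09-04.
date('2094-02-01', '-4 months') → 2093-10-01.
Later of the two is 2093-10-01.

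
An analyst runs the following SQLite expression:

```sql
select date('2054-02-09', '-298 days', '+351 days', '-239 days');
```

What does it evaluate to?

2053-08-07

Applying '-298 days' to 2054-02-09: counting 298 days back gives 2053-04-17.
Applying '+351 days' to 2053-04-17: counting 351 days forward gives 2054-04-03.
Applying '-239 days' to 2054-04-03: counting 239 days back gives 2053-08-07.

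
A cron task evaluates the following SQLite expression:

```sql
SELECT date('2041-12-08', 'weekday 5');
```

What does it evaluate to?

2041-12-13

`weekday 5` advances to the next Friday; 2041-12-08 is a Sunday, so it moves forward to 2041-12-13.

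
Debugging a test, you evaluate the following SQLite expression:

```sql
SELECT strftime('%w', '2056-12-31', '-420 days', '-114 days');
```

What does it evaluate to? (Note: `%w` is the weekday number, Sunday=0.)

5

First apply '-420 days', '-114 days': 2056-12-31 → 2055-07-16.
2055-07-16 is a Friday; with Sunday=0 that is 5.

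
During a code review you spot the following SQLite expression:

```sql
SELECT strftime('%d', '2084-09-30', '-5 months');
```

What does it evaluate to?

30

First apply '-5 months': 2084-09-30 → 2084-04-30.
`%d` extracts the 2-digit day of month: 30.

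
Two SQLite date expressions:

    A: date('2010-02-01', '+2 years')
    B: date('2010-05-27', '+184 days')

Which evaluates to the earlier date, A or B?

B

A = 2012-02-01.
B = 2010-11-27.
B is earlier.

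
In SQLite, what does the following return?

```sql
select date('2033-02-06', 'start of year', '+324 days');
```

`start of year` rewinds 2033-02-06 to 2033-01-01.
Applying '+324 days' to 2033-01-01: counting 324 days forward gives 2033-11-21.

2033-11-21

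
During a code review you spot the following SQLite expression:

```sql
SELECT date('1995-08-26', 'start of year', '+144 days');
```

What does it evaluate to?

`start of year` rewinds 1995-08-26 to 1995-01-01.
Applying '+144 days' to 1995-01-01: counting 144 days forward gives 1995-05-25.

1995-05-25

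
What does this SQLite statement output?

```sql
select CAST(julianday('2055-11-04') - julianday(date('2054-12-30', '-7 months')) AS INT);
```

523

Adding -7 months to 2054-12-30 gives 2054-05-30.
1 day remains in May 2054 after the 30th (31 − 30).
Full months from June 2054 through October 2055 contribute their day counts.
Then 4 days into November 2055.
Total: 1 + 30 + 31 + 31 + 30 + 31 + 30 + 31 + 31 + 28 + 31 + 30 + 31 + 30 + 31 + 31 + 30 + 31 + 4 = 523.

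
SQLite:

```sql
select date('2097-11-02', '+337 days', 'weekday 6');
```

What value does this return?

2098-10-11

Applying '+337 days' to 2097-11-02: counting 337 days forward gives 2098-10-05.
`weekday 6` advances to the next Saturday; 2098-10-05 is a Sunday, so it moves forward to 2098-10-11.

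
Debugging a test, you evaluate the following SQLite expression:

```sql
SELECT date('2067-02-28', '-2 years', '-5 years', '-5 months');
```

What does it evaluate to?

2059-09-28

Adding -2 years to 2067-02-28 gives 2065-02-28.
Adding -5 years to 2065-02-28 gives 2060-02-28.
Adding -5 months to 2060-02-28 gives 2059-09-28.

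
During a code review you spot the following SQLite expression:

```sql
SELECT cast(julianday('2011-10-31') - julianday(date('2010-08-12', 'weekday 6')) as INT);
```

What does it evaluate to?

`weekday 6` advances to the next Saturday; 2010-08-12 is a Thursday, so it moves forward to 2010-08-14.
17 days remain in August 2010 after the 14th (31 − 14).
Full months from September 2010 through September 2011 contribute their day counts.
Then 31 days into October 2011.
Total: 17 + 30 + 31 + 30 + 31 + 31 + 28 + 31 + 30 + 31 + 30 + 31 + 31 + 30 + 31 = 443.

443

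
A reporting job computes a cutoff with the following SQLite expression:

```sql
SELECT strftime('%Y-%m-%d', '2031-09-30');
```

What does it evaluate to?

`%Y-%m-%d` extracts the ISO date: 2031-09-30.

2031-09-30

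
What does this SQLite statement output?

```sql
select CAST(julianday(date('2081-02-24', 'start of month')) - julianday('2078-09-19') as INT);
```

`start of month` rewinds 2081-02-24 to 2081-02-01.
11 days remain in September 2078 after the 19th (30 − 19).
Full months from October 2078 through January 2081 contribute their day counts.
Then 1 day into February 2081.
Total: 11 + 31 + 30 + 31 + 31 + 28 + 31 + 30 + 31 + 30 + 31 + 31 + 30 + 31 + 30 + 31 + 31 + 29 + 31 + 30 + 31 + 30 + 31 + 31 + 30 + 31 + 30 + 31 + 31 + 1 = 866.

866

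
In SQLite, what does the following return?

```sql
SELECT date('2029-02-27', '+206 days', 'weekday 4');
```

2029-09-27

Applying '+206 days' to 2029-02-27: counting 206 days forward gives 2029-09-21.
`weekday 4` advances to the next Thursday; 2029-09-21 is a Friday, so it moves forward to 2029-09-27.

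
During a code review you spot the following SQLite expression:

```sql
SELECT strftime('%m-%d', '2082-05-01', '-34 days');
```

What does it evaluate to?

03-28

First apply '-34 days': 2082-05-01 → 2082-03-28.
`%m-%d` extracts the month-day: 03-28.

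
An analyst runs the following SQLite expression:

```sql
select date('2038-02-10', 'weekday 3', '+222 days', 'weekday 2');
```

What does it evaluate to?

2038-09-21

`weekday 3` advances to the next Wednesday; 2038-02-10 is already a Wednesday, so it stays at 2038-02-10.
Applying '+222 days' to 2038-02-10: counting 222 days forward gives 2038-09-20.
`weekday 2` advances to the next Tuesday; 2038-09-20 is a Monday, so it moves forward to 2038-09-21.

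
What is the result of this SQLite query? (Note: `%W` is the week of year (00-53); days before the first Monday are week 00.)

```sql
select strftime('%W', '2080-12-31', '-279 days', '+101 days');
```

First apply '-279 days', '+101 days': 2080-12-31 → 2080-07-06.
2080-07-06 is a Saturday. SQLite's %W counts Mondays since the year started; the result is 27.

27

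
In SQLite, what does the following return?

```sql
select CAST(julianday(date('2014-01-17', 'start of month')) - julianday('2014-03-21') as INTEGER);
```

-79

`start of month` rewinds 2014-01-17 to 2014-01-01.
30 days remain in January 2014 after the 1st (31 − 1).
February 2014: 28 days.
Then 21 days into March 2014.
Total: 30 + 28 + 21 = 79.
The subtraction is earlier − later, so the result is −79 → -79.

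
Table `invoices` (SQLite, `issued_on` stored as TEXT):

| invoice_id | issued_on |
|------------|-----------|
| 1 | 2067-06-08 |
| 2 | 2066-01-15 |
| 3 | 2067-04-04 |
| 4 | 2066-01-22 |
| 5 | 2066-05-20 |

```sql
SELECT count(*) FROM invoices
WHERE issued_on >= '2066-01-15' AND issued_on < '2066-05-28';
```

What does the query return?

3

Rows in [2066-01-15, 2066-05-28): 2066-01-15, 2066-01-22, 2066-05-20 → 3 rows.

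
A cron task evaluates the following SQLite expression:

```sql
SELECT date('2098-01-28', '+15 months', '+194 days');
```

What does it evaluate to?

Adding +15 months to 2098-01-28 gives 2099-04-28.
Applying '+194 days' to 2099-04-28: counting 194 days forward gives 2099-11-08.

2099-11-08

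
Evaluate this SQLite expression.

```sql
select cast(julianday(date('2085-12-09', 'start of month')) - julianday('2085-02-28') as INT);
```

276

`start of month` rewinds 2085-12-09 to 2085-12-01.
0 days remain in February 2085 after the 28th (28 − 28).
Full months from March 2085 through November 2085 contribute their day counts.
Then 1 day into December 2085.
Total: 0 + 31 + 30 + 31 + 30 + 31 + 31 + 30 + 31 + 30 + 1 = 276.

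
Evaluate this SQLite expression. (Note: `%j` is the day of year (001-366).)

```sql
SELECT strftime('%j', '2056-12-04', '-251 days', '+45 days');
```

133

First apply '-251 days', '+45 days': 2056-12-04 → 2056-05-12.
Day-of-year for 2056-05-12: days since 2056-01-01 inclusive = 133, zero-padded to 133.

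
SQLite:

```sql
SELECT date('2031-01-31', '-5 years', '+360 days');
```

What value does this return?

2027-01-26

Adding -5 years to 2031-01-31 gives 2026-01-31.
Applying '+360 days' to 2026-01-31: counting 360 days forward gives 2027-01-26.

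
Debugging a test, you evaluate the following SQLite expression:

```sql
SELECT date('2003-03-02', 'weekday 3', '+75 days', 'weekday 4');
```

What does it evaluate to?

`weekday 3` advances to the next Wednesday; 2003-03-02 is a Sunday, so it moves forward to 2003-03-05.
Applying '+75 days' to 2003-03-05: counting 75 days forward gives 2003-05-19.
`weekday 4` advances to the next Thursday; 2003-05-19 is a Monday, so it moves forward to 2003-05-22.

2003-05-22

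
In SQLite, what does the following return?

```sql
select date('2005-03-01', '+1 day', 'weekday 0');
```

Advancing 1 more day within March lands on 2005-03-02.
`weekday 0` advances to the next Sunday; 2005-03-02 is a Wednesday, so it moves forward to 2005-03-06.

2005-03-06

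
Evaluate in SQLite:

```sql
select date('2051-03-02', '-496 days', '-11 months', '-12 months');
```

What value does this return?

Applying '-496 days' to 2051-03-02: counting 496 days back gives 2049-10-22.
Adding -11 months to 2049-10-22 gives 2048-11-22.
Adding -12 months to 2048-11-22 gives 2047-11-22.

2047-11-22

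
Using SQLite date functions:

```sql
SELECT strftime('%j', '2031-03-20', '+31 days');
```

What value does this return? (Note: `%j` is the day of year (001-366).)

First apply '+31 days': 2031-03-20 → 2031-04-20.
Day-of-year for 2031-04-20: days since 2031-01-01 inclusive = 110, zero-padded to 110.

110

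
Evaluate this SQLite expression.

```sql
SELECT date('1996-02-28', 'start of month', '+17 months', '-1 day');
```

1997-06-30

`start of month` rewinds 1996-02-28 to 1996-02-01.
Adding +17 months to 1996-02-01 gives 1997-07-01.
Going back 1 day from 1997-07-01 reaches 1997-06-30 (last day of June, 30 days).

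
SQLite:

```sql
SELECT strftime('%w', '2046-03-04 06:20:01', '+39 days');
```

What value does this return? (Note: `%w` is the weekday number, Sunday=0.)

First apply '+39 days': 2046-03-04 06:20:01 → 2046-04-12 06:20:01.
2046-04-12 is a Thursday; with Sunday=0 that is 4.

4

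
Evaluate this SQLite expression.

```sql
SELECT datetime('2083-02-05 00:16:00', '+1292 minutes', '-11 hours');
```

1292 minutes = 21h 32m; +1292 minutes from 2083-02-05 00:16:00 is 2083-02-05 21:48:00.
-11 hours from 2083-02-05 21:48:00 is 2083-02-05 10:48:00.

2083-02-05 10:48:00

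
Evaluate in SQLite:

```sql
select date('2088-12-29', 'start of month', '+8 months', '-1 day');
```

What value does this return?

2089-07-31

`start of month` rewinds 2088-12-29 to 2088-12-01.
Adding +8 months to 2088-12-01 gives 2089-08-01.
Going back 1 day from 2089-08-01 reaches 2089-07-31 (last day of July, 31 days).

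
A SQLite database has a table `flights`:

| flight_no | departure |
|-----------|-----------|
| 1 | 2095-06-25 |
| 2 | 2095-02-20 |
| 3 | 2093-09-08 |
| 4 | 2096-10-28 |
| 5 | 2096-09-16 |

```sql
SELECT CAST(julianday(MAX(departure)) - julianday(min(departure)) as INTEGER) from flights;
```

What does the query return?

MIN = 2093-09-08, MAX = 2096-10-28.
22 days remain in September 2093 after the 8th (30 − 8).
Full months from October 2093 through September 2096 contribute their day counts.
Then 28 days into October 2096.
Total: 22 + 31 + 30 + 31 + 31 + 28 + 31 + 30 + 31 + 30 + 31 + 31 + 30 + 31 + 30 + 31 + 31 + 28 + 31 + 30 + 31 + 30 + 31 + 31 + 30 + 31 + 30 + 31 + 31 + 29 + 31 + 30 + 31 + 30 + 31 + 31 + 30 + 28 = 1146.

1146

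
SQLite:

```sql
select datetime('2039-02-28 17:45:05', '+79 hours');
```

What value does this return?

2039-03-04 00:45:05

+79 hours from 2039-02-28 17:45:05 is 2039-03-04 00:45:05 (crosses midnight).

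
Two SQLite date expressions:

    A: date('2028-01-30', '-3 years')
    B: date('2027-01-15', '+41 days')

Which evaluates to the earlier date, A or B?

A = 2025-01-30.
B = 2027-02-25.
A is earlier.

A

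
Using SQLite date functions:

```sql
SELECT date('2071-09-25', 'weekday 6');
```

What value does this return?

`weekday 6` advances to the next Saturday; 2071-09-25 is a Friday, so it moves forward to 2071-09-26.

2071-09-26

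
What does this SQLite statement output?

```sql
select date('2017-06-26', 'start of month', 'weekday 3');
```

`start of month` rewinds 2017-06-26 to 2017-06-01.
`weekday 3` advances to the next Wednesday; 2017-06-01 is a Thursday, so it moves forward to 2017-06-07.

2017-06-07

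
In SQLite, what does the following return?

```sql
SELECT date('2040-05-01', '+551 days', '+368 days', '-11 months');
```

2041-12-06

Applying '+551 days' to 2040-05-01: counting 551 days forward gives 2041-11-03.
Applying '+368 days' to 2041-11-03: counting 368 days forward gives 2042-11-06.
Adding -11 months to 2042-11-06 gives 2041-12-06.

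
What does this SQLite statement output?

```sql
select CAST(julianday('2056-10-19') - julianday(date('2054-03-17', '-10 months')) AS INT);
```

1251

Adding -10 months to 2054-03-17 gives 2053-05-17.
14 days remain in May 2053 after the 17th (31 − 17).
Full months from June 2053 through September 2056 contribute their day counts.
Then 19 days into October 2056.
Total: 14 + 30 + 31 + 31 + 30 + 31 + 30 + 31 + 31 + 28 + 31 + 30 + 31 + 30 + 31 + 31 + 30 + 31 + 30 + 31 + 31 + 28 + 31 + 30 + 31 + 30 + 31 + 31 + 30 + 31 + 30 + 31 + 31 + 29 + 31 + 30 + 31 + 30 + 31 + 31 + 30 + 19 = 1251.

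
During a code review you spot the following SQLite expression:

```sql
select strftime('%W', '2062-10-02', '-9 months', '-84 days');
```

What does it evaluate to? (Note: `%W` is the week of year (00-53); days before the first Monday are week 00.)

First apply '-9 months', '-84 days': 2062-10-02 → 2061-10-10.
2061-10-10 is a Monday. SQLite's %W counts Mondays since the year started; the result is 41.

41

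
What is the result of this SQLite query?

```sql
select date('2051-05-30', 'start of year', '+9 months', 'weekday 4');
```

2051-10-05

`start of year` rewinds 2051-05-30 to 2051-01-01.
Adding +9 months to 2051-01-01 gives 2051-10-01.
`weekday 4` advances to the next Thursday; 2051-10-01 is a Sunday, so it moves forward to 2051-10-05.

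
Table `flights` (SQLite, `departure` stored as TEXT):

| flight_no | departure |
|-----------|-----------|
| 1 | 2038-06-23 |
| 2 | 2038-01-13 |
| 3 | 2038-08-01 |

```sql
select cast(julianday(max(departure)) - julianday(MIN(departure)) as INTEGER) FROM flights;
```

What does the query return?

MIN = 2038-01-13, MAX = 2038-08-01.
18 days remain in January 2038 after the 13th (31 − 13).
Full months from February 2038 through July 2038 contribute their day counts.
Then 1 day into August 2038.
Total: 18 + 28 + 31 + 30 + 31 + 30 + 31 + 1 = 200.

200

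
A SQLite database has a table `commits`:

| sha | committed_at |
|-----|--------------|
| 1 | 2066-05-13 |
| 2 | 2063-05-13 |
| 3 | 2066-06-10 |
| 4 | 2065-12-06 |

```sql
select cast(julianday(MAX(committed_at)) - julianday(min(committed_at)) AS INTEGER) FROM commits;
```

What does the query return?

MIN = 2063-05-13, MAX = 2066-06-10.
18 days remain in May 2063 after the 13th (31 − 13).
Full months from June 2063 through May 2066 contribute their day counts.
Then 10 days into June 2066.
Total: 18 + 30 + 31 + 31 + 30 + 31 + 30 + 31 + 31 + 29 + 31 + 30 + 31 + 30 + 31 + 31 + 30 + 31 + 30 + 31 + 31 + 28 + 31 + 30 + 31 + 30 + 31 + 31 + 30 + 31 + 30 + 31 + 31 + 28 + 31 + 30 + 31 + 10 = 1124.

1124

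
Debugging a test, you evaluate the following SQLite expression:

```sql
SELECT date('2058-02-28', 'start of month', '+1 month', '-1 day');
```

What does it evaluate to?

`start of month` rewinds 2058-02-28 to 2058-02-01.
Adding +1 month to 2058-02-01 gives 2058-03-01.
Going back 1 day from 2058-03-01 reaches 2058-02-28 (last day of February, 28 days).

2058-02-28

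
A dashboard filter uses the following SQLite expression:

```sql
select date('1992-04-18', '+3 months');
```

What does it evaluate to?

1992-07-18

Adding +3 months to 1992-04-18 gives 1992-07-18.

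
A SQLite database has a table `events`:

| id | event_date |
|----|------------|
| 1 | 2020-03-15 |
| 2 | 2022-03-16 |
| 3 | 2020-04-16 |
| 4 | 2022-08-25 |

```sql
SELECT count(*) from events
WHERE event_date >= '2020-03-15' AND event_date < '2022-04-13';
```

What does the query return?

3

Rows in [2020-03-15, 2022-04-13): 2020-03-15, 2022-03-16, 2020-04-16 → 3 rows.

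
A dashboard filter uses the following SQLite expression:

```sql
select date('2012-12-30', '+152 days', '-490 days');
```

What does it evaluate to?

Applying '+152 days' to 2012-12-30: counting 152 days forward gives 2013-05-31.
Applying '-490 days' to 2013-05-31: counting 490 days back gives 2012-01-27.

2012-01-27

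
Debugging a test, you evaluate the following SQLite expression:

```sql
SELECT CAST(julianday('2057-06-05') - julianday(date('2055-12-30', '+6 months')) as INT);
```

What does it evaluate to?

340

Adding +6 months to 2055-12-30 gives 2056-06-30.
0 days remain in June 2056 after the 30th (30 − 30).
Full months from July 2056 through May 2057 contribute their day counts.
Then 5 days into June 2057.
Total: 0 + 31 + 31 + 30 + 31 + 30 + 31 + 31 + 28 + 31 + 30 + 31 + 5 = 340.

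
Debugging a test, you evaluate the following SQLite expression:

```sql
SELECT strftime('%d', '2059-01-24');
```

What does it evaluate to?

24

`%d` extracts the 2-digit day of month: 24.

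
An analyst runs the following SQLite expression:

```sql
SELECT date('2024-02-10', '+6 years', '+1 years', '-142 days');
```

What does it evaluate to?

2030-09-21

Adding +6 years to 2024-02-10 gives 2030-02-10.
Adding +1 year to 2030-02-10 gives 2031-02-10.
Applying '-142 days' to 2031-02-10: counting 142 days back gives 2030-09-21.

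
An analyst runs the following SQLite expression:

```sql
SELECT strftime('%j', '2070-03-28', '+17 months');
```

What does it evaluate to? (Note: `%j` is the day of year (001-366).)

240

First apply '+17 months': 2070-03-28 → 2071-08-28.
Day-of-year for 2071-08-28: days since 2071-01-01 inclusive = 240, zero-padded to 240.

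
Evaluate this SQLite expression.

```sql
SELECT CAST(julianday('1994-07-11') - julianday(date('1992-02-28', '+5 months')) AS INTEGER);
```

713

Adding +5 months to 1992-02-28 gives 1992-07-28.
3 days remain in July 1992 after the 28th (31 − 28).
Full months from August 1992 through June 1994 contribute their day counts.
Then 11 days into July 1994.
Total: 3 + 31 + 30 + 31 + 30 + 31 + 31 + 28 + 31 + 30 + 31 + 30 + 31 + 31 + 30 + 31 + 30 + 31 + 31 + 28 + 31 + 30 + 31 + 30 + 11 = 713.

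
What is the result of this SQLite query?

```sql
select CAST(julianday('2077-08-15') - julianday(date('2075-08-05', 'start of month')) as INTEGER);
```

`start of month` rewinds 2075-08-05 to 2075-08-01.
30 days remain in August 2075 after the 1st (31 − 1).
Full months from September 2075 through July 2077 contribute their day counts.
Then 15 days into August 2077.
Total: 30 + 30 + 31 + 30 + 31 + 31 + 29 + 31 + 30 + 31 + 30 + 31 + 31 + 30 + 31 + 30 + 31 + 31 + 28 + 31 + 30 + 31 + 30 + 31 + 15 = 745.

745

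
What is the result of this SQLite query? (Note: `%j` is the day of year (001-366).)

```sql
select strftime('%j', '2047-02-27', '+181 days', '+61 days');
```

First apply '+181 days', '+61 days': 2047-02-27 → 2047-10-27.
Day-of-year for 2047-10-27: days since 2047-01-01 inclusive = 300, zero-padded to 300.

300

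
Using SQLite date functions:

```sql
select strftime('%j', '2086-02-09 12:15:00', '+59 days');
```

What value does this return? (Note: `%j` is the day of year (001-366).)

First apply '+59 days': 2086-02-09 12:15:00 → 2086-04-09 12:15:00.
Day-of-year for 2086-04-09: days since 2086-01-01 inclusive = 99, zero-padded to 099.

099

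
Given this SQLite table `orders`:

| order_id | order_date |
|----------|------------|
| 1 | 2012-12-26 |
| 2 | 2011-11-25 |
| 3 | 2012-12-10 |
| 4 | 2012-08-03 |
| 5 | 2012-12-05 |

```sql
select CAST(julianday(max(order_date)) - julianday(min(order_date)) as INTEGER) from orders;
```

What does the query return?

397

MIN = 2011-11-25, MAX = 2012-12-26.
5 days remain in November 2011 after the 25th (30 − 25).
Full months from December 2011 through November 2012 contribute their day counts.
Then 26 days into December 2012.
Total: 5 + 31 + 31 + 29 + 31 + 30 + 31 + 30 + 31 + 31 + 30 + 31 + 30 + 26 = 397.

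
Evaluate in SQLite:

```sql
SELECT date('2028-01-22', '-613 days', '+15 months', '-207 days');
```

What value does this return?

2027-01-24

Applying '-613 days' to 2028-01-22: counting 613 days back gives 2026-05-19.
Adding +15 months to 2026-05-19 gives 2027-08-19.
Applying '-207 days' to 2027-08-19: counting 207 days back gives 2027-01-24.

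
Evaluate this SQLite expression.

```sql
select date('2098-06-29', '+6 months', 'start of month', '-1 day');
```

Adding +6 months to 2098-06-29 gives 2098-12-29.
`start of month` rewinds 2098-12-29 to 2098-12-01.
Going back 1 day from 2098-12-01 reaches 2098-11-30 (last day of November, 30 days).

2098-11-30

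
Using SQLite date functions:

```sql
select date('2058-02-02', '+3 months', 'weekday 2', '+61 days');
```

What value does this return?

Adding +3 months to 2058-02-02 gives 2058-05-02.
`weekday 2` advances to the next Tuesday; 2058-05-02 is a Thursday, so it moves forward to 2058-05-07.
Applying '+61 days' to 2058-05-07: counting 61 days forward gives 2058-07-07.

2058-07-07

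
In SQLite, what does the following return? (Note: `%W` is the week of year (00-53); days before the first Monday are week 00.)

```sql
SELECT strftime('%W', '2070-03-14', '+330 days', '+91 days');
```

18

First apply '+330 days', '+91 days': 2070-03-14 → 2071-05-09.
2071-05-09 is a Saturday. SQLite's %W counts Mondays since the year started; the result is 18.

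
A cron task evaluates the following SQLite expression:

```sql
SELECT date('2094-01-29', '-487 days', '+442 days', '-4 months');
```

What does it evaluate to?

Applying '-487 days' to 2094-01-29: counting 487 days back gives 2092-09-29.
Applying '+442 days' to 2092-09-29: counting 442 days forward gives 2093-12-15.
Adding -4 months to 2093-12-15 gives 2093-08-15.

2093-08-15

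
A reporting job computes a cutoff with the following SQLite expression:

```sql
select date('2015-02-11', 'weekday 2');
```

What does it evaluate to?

2015-02-17

`weekday 2` advances to the next Tuesday; 2015-02-11 is a Wednesday, so it moves forward to 2015-02-17.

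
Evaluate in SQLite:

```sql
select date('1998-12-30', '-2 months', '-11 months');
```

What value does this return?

1997-11-30

Adding -2 months to 1998-12-30 gives 1998-10-30.
Adding -11 months to 1998-10-30 gives 1997-11-30.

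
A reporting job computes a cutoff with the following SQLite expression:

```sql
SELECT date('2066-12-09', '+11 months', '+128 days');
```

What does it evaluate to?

Adding +11 months to 2066-12-09 gives 2067-11-09.
Applying '+128 days' to 2067-11-09: counting 128 days forward gives 2068-03-16.

2068-03-16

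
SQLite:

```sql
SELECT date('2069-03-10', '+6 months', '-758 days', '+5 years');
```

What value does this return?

2072-08-14

Adding +6 months to 2069-03-10 gives 2069-09-10.
Applying '-758 days' to 2069-09-10: counting 758 days back gives 2067-08-14.
Adding +5 years to 2067-08-14 gives 2072-08-14.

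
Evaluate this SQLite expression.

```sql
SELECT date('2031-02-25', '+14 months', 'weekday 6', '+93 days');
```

2032-08-02

Adding +14 months to 2031-02-25 gives 2032-04-25.
`weekday 6` advances to the next Saturday; 2032-04-25 is a Sunday, so it moves forward to 2032-05-01.
Applying '+93 days' to 2032-05-01: counting 93 days forward gives 2032-08-02.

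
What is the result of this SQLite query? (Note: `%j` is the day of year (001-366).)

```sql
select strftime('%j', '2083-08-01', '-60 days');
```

153

First apply '-60 days': 2083-08-01 → 2083-06-02.
Day-of-year for 2083-06-02: days since 2083-01-01 inclusive = 153, zero-padded to 153.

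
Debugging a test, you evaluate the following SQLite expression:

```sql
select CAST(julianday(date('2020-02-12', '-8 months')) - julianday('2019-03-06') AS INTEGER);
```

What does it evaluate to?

98

Adding -8 months to 2020-02-12 gives 2019-06-12.
25 days remain in March 2019 after the 6th (31 − 6).
April 2019: 30 days.
May 2019: 31 days.
Then 12 days into June 2019.
Total: 25 + 30 + 31 + 12 = 98.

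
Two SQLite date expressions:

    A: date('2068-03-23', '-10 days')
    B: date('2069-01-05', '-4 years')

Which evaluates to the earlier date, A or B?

B

A = 2068-03-13.
B = 2065-01-05.
B is earlier.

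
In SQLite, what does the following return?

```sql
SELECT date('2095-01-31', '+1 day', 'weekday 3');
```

2095-02-02

January 2095 has 31 days; 0 remain after the 31st, so 1 days reach 2095-02-01.
`weekday 3` advances to the next Wednesday; 2095-02-01 is a Tuesday, so it moves forward to 2095-02-02.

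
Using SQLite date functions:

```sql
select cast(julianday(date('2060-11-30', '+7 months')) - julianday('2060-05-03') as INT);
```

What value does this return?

423

Adding +7 months to 2060-11-30 gives 2061-06-30.
28 days remain in May 2060 after the 3rd (31 − 3).
Full months from June 2060 through May 2061 contribute their day counts.
Then 30 days into June 2061.
Total: 28 + 30 + 31 + 31 + 30 + 31 + 30 + 31 + 31 + 28 + 31 + 30 + 31 + 30 = 423.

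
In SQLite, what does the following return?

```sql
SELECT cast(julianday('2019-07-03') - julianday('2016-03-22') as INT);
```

1198

9 days remain in March 2016 after the 22nd (31 − 22).
Full months from April 2016 through June 2019 contribute their day counts.
Then 3 days into July 2019.
Total: 9 + 30 + 31 + 30 + 31 + 31 + 30 + 31 + 30 + 31 + 31 + 28 + 31 + 30 + 31 + 30 + 31 + 31 + 30 + 31 + 30 + 31 + 31 + 28 + 31 + 30 + 31 + 30 + 31 + 31 + 30 + 31 + 30 + 31 + 31 + 28 + 31 + 30 + 31 + 30 + 3 = 1198.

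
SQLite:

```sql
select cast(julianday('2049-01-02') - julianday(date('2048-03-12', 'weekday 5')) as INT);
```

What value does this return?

295

`weekday 5` advances to the next Friday; 2048-03-12 is a Thursday, so it moves forward to 2048-03-13.
18 days remain in March 2048 after the 13th (31 − 13).
Full months from April 2048 through December 2048 contribute their day counts.
Then 2 days into January 2049.
Total: 18 + 30 + 31 + 30 + 31 + 31 + 30 + 31 + 30 + 31 + 2 = 295.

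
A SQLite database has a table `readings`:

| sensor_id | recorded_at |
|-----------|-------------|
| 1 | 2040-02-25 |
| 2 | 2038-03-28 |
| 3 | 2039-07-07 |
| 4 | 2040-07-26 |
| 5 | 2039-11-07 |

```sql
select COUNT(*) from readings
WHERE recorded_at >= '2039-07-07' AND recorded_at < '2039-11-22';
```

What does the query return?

2

Rows in [2039-07-07, 2039-11-22): 2039-07-07, 2039-11-07 → 2 rows.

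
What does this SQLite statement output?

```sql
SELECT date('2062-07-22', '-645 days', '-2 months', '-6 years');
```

Applying '-645 days' to 2062-07-22: counting 645 days back gives 2060-10-15.
Adding -2 months to 2060-10-15 gives 2060-08-15.
Adding -6 years to 2060-08-15 gives 2054-08-15.

2054-08-15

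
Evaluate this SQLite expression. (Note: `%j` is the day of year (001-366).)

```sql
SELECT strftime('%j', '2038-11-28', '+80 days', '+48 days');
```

First apply '+80 days', '+48 days': 2038-11-28 → 2039-04-05.
Day-of-year for 2039-04-05: days since 2039-01-01 inclusive = 95, zero-padded to 095.

095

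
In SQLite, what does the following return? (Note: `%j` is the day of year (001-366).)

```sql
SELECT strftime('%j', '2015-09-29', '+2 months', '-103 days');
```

230

First apply '+2 months', '-103 days': 2015-09-29 → 2015-08-18.
Day-of-year for 2015-08-18: days since 2015-01-01 inclusive = 230, zero-padded to 230.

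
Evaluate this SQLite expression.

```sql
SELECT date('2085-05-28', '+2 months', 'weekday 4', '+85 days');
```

Adding +2 months to 2085-05-28 gives 2085-07-28.
`weekday 4` advances to the next Thursday; 2085-07-28 is a Saturday, so it moves forward to 2085-08-02.
Applying '+85 days' to 2085-08-02: counting 85 days forward gives 2085-10-26.

2085-10-26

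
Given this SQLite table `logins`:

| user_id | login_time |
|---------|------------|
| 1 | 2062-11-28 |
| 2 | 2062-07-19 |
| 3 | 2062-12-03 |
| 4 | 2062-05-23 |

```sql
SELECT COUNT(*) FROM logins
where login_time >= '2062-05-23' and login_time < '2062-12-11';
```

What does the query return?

4

Rows in [2062-05-23, 2062-12-11): 2062-11-28, 2062-07-19, 2062-12-03, 2062-05-23 → 4 rows.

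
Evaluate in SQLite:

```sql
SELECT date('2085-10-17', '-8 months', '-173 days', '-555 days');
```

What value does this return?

Adding -8 months to 2085-10-17 gives 2085-02-17.
Applying '-173 days' to 2085-02-17: counting 173 days back gives 2084-08-28.
Applying '-555 days' to 2084-08-28: counting 555 days back gives 2083-02-20.

2083-02-20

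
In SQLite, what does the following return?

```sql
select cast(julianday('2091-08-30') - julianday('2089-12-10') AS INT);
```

628

21 days remain in December 2089 after the 10th (31 − 10).
Full months from January 2090 through July 2091 contribute their day counts.
Then 30 days into August 2091.
Total: 21 + 31 + 28 + 31 + 30 + 31 + 30 + 31 + 31 + 30 + 31 + 30 + 31 + 31 + 28 + 31 + 30 + 31 + 30 + 31 + 30 = 628.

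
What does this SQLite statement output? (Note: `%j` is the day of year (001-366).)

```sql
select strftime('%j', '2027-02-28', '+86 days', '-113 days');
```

032

First apply '+86 days', '-113 days': 2027-02-28 → 2027-02-01.
Day-of-year for 2027-02-01: days since 2027-01-01 inclusive = 32, zero-padded to 032.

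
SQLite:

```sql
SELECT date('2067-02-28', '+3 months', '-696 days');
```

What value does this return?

2065-07-01

Adding +3 months to 2067-02-28 gives 2067-05-28.
Applying '-696 days' to 2067-05-28: counting 696 days back gives 2065-07-01.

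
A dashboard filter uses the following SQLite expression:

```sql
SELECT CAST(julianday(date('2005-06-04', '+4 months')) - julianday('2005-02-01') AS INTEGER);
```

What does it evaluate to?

Adding +4 months to 2005-06-04 gives 2005-10-04.
27 days remain in February 2005 after the 1st (28 − 1).
Full months from March 2005 through September 2005 contribute their day counts.
Then 4 days into October 2005.
Total: 27 + 31 + 30 + 31 + 30 + 31 + 31 + 30 + 4 = 245.

245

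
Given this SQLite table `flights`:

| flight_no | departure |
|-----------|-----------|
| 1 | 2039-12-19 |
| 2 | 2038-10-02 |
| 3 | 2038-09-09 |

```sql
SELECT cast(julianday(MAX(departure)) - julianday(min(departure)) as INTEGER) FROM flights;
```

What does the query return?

MIN = 2038-09-09, MAX = 2039-12-19.
21 days remain in September 2038 after the 9th (30 − 9).
Full months from October 2038 through November 2039 contribute their day counts.
Then 19 days into December 2039.
Total: 21 + 31 + 30 + 31 + 31 + 28 + 31 + 30 + 31 + 30 + 31 + 31 + 30 + 31 + 30 + 19 = 466.

466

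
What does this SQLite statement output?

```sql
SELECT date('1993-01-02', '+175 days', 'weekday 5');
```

Applying '+175 days' to 1993-01-02: counting 175 days forward gives 1993-06-26.
`weekday 5` advances to the next Friday; 1993-06-26 is a Saturday, so it moves forward to 1993-07-02.

1993-07-02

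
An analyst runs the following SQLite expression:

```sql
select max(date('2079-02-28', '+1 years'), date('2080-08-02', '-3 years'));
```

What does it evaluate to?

date('2079-02-28', '+1 years') → 2080-02-28.
date('2080-08-02', '-3 years') → 2077-08-02.
Later of the two is 2080-02-28.

2080-02-28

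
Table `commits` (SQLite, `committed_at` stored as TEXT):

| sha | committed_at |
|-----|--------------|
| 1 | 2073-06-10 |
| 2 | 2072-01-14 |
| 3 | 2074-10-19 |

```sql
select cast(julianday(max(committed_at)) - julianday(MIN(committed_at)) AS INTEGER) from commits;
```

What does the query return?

1009

MIN = 2072-01-14, MAX = 2074-10-19.
17 days remain in January 2072 after the 14th (31 − 14).
Full months from February 2072 through September 2074 contribute their day counts.
Then 19 days into October 2074.
Total: 17 + 29 + 31 + 30 + 31 + 30 + 31 + 31 + 30 + 31 + 30 + 31 + 31 + 28 + 31 + 30 + 31 + 30 + 31 + 31 + 30 + 31 + 30 + 31 + 31 + 28 + 31 + 30 + 31 + 30 + 31 + 31 + 30 + 19 = 1009.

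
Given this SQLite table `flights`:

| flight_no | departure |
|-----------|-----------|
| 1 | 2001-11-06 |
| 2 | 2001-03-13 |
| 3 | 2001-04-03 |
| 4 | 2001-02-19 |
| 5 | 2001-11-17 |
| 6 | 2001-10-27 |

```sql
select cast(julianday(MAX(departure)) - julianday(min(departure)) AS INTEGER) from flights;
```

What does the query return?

271

MIN = 2001-02-19, MAX = 2001-11-17.
9 days remain in February 2001 after the 19th (28 − 19).
Full months from March 2001 through October 2001 contribute their day counts.
Then 17 days into November 2001.
Total: 9 + 31 + 30 + 31 + 30 + 31 + 31 + 30 + 31 + 17 = 271.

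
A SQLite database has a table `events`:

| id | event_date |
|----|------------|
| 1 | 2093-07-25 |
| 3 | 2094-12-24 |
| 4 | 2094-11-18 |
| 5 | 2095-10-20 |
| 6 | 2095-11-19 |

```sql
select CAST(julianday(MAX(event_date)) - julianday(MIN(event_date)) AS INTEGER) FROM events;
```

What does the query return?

847

MIN = 2093-07-25, MAX = 2095-11-19.
6 days remain in July 2093 after the 25th (31 − 25).
Full months from August 2093 through October 2095 contribute their day counts.
Then 19 days into November 2095.
Total: 6 + 31 + 30 + 31 + 30 + 31 + 31 + 28 + 31 + 30 + 31 + 30 + 31 + 31 + 30 + 31 + 30 + 31 + 31 + 28 + 31 + 30 + 31 + 30 + 31 + 31 + 30 + 31 + 19 = 847.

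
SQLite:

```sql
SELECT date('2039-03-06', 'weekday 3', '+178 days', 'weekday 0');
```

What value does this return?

2039-09-04

`weekday 3` advances to the next Wednesday; 2039-03-06 is a Sunday, so it moves forward to 2039-03-09.
Applying '+178 days' to 2039-03-09: counting 178 days forward gives 2039-09-03.
`weekday 0` advances to the next Sunday; 2039-09-03 is a Saturday, so it moves forward to 2039-09-04.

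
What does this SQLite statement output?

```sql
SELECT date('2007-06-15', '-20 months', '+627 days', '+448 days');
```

2008-09-24

Adding -20 months to 2007-06-15 gives 2005-10-15.
Applying '+627 days' to 2005-10-15: counting 627 days forward gives 2007-07-04.
Applying '+448 days' to 2007-07-04: counting 448 days forward gives 2008-09-24.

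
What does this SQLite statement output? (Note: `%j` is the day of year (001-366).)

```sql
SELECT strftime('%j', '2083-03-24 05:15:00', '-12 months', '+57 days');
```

140

First apply '-12 months', '+57 days': 2083-03-24 05:15:00 → 2082-05-20 05:15:00.
Day-of-year for 2082-05-20: days since 2082-01-01 inclusive = 140, zero-padded to 140.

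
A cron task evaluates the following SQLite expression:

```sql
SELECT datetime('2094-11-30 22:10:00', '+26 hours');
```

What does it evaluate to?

+26 hours from 2094-11-30 22:10:00 is 2094-12-02 00:10:00 (crosses midnight).

2094-12-02 00:10:00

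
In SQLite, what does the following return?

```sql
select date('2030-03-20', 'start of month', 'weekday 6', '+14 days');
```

2030-03-16

`start of month` rewinds 2030-03-20 to 2030-03-01.
`weekday 6` advances to the next Saturday; 2030-03-01 is a Friday, so it moves forward to 2030-03-02.
Advancing 14 more days within March lands on 2030-03-16.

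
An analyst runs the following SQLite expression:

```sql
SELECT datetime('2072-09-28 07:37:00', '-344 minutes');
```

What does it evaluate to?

2072-09-28 01:53:00

344 minutes = 5h 44m; -344 minutes from 2072-09-28 07:37:00 is 2072-09-28 01:53:00.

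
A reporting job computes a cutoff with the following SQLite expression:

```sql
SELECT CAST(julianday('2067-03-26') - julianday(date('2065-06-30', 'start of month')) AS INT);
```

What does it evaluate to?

`start of month` rewinds 2065-06-30 to 2065-06-01.
29 days remain in June 2065 after the 1st (30 − 1).
Full months from July 2065 through February 2067 contribute their day counts.
Then 26 days into March 2067.
Total: 29 + 31 + 31 + 30 + 31 + 30 + 31 + 31 + 28 + 31 + 30 + 31 + 30 + 31 + 31 + 30 + 31 + 30 + 31 + 31 + 28 + 26 = 663.

663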